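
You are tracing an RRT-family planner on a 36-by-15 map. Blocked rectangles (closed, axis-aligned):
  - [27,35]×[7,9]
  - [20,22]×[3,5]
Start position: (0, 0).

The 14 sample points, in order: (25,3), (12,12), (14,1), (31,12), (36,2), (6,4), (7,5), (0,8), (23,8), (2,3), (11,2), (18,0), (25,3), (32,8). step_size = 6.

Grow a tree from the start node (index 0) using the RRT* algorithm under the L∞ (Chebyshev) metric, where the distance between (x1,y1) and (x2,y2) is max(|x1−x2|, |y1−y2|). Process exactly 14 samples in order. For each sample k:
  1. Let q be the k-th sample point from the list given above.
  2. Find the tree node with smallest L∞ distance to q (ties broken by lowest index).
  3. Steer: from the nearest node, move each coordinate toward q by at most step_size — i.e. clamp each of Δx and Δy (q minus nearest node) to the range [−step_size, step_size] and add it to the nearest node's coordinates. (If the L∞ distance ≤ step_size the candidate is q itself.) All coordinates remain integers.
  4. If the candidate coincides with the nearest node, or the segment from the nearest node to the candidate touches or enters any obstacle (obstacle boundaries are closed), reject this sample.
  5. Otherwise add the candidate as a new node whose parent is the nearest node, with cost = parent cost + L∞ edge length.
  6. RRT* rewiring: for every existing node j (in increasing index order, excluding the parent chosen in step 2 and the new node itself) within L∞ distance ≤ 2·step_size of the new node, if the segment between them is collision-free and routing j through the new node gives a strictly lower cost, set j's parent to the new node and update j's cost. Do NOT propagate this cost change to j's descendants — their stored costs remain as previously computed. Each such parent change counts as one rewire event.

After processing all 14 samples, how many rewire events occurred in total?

1. q=(25,3) nearest=0 d=25 new=(6,3) → add node 1 parent=0 cost=6
2. q=(12,12) nearest=1 d=9 new=(12,9) → add node 2 parent=1 cost=12
3. q=(14,1) nearest=1 d=8 new=(12,1) → add node 3 parent=1 cost=12
4. q=(31,12) nearest=2 d=19 new=(18,12) → add node 4 parent=2 cost=18
5. q=(36,2) nearest=4 d=18 new=(24,6) → add node 5 parent=4 cost=24
6. q=(6,4) nearest=1 d=1 new=(6,4) → add node 6 parent=1 cost=7
7. q=(7,5) nearest=6 d=1 new=(7,5) → add node 7 parent=6 cost=8
8. q=(0,8) nearest=1 d=6 new=(0,8) → add node 8 parent=1 cost=12
9. q=(23,8) nearest=5 d=2 new=(23,8) → add node 9 parent=5 cost=26
10. q=(2,3) nearest=0 d=3 new=(2,3) → add node 10 parent=0 cost=3; rewire 8→10 (8<12)
11. q=(11,2) nearest=3 d=1 new=(11,2) → add node 11 parent=3 cost=13; rewire 9→11 (25<26)
12. q=(18,0) nearest=3 d=6 new=(18,0) → add node 12 parent=3 cost=18
13. q=(25,3) nearest=5 d=3 new=(25,3) → add node 13 parent=5 cost=27
14. q=(32,8) nearest=13 d=7 new=(31,8) → blocked by [27,35]×[7,9], reject

Rewire events: 2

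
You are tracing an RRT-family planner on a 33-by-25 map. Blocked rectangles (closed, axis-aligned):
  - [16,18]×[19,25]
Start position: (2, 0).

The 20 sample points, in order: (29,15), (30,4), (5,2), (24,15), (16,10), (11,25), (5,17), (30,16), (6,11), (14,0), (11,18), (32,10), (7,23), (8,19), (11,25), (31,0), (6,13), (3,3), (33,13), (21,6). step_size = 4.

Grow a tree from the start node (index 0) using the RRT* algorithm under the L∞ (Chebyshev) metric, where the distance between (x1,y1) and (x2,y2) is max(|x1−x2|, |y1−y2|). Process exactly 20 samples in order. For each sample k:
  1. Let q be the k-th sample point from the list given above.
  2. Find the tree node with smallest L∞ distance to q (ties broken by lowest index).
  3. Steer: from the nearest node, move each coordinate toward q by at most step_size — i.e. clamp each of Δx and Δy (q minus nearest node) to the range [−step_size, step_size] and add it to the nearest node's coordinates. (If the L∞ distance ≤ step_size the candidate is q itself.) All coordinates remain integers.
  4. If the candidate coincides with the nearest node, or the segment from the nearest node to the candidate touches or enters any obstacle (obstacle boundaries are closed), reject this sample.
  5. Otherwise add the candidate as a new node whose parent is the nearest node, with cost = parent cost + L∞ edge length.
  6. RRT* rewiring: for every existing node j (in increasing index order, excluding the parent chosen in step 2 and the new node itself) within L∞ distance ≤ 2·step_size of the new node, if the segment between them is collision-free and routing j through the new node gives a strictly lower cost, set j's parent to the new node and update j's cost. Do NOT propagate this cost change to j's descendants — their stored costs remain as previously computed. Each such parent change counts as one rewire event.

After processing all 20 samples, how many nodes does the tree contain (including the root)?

1. q=(29,15) nearest=0 d=27 new=(6,4) → add node 1 parent=0 cost=4
2. q=(30,4) nearest=1 d=24 new=(10,4) → add node 2 parent=1 cost=8
3. q=(5,2) nearest=1 d=2 new=(5,2) → add node 3 parent=1 cost=6
4. q=(24,15) nearest=2 d=14 new=(14,8) → add node 4 parent=2 cost=12
5. q=(16,10) nearest=4 d=2 new=(16,10) → add node 5 parent=4 cost=14
6. q=(11,25) nearest=5 d=15 new=(12,14) → add node 6 parent=5 cost=18
7. q=(5,17) nearest=6 d=7 new=(8,17) → add node 7 parent=6 cost=22
8. q=(30,16) nearest=5 d=14 new=(20,14) → add node 8 parent=5 cost=18
9. q=(6,11) nearest=6 d=6 new=(8,11) → add node 9 parent=6 cost=22
10. q=(14,0) nearest=2 d=4 new=(14,0) → add node 10 parent=2 cost=12
11. q=(11,18) nearest=7 d=3 new=(11,18) → add node 11 parent=7 cost=25
12. q=(32,10) nearest=8 d=12 new=(24,10) → add node 12 parent=8 cost=22
13. q=(7,23) nearest=11 d=5 new=(7,22) → add node 13 parent=11 cost=29
14. q=(8,19) nearest=7 d=2 new=(8,19) → add node 14 parent=7 cost=24; rewire 13→14 (27<29)
15. q=(11,25) nearest=13 d=4 new=(11,25) → add node 15 parent=13 cost=31
16. q=(31,0) nearest=12 d=10 new=(28,6) → add node 16 parent=12 cost=26
17. q=(6,13) nearest=9 d=2 new=(6,13) → add node 17 parent=9 cost=24
18. q=(3,3) nearest=3 d=2 new=(3,3) → add node 18 parent=3 cost=8; rewire 9→18 (16<22)
19. q=(33,13) nearest=16 d=7 new=(32,10) → add node 19 parent=16 cost=30
20. q=(21,6) nearest=12 d=4 new=(21,6) → add node 20 parent=12 cost=26

Node count: 21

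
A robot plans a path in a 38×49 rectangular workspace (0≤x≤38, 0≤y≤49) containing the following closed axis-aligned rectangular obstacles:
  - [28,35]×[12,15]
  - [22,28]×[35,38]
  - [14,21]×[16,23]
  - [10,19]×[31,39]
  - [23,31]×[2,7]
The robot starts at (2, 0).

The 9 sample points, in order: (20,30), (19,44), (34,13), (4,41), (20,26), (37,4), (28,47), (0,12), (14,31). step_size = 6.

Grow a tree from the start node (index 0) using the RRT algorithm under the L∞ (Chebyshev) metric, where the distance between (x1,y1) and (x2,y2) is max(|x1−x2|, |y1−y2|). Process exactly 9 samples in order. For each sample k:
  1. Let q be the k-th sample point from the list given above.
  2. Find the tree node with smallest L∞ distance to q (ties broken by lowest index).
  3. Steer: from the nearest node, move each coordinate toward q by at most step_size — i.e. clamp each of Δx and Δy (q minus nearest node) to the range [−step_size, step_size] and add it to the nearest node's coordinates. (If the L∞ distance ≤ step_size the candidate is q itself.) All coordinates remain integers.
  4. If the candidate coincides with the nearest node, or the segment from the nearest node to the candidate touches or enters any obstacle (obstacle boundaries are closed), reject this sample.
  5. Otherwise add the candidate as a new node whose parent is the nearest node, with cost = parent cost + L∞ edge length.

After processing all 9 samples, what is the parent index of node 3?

1. q=(20,30) nearest=0 d=30 new=(8,6) → add node 1 parent=0 cost=6
2. q=(19,44) nearest=1 d=38 new=(14,12) → add node 2 parent=1 cost=12
3. q=(34,13) nearest=2 d=20 new=(20,13) → add node 3 parent=2 cost=18
4. q=(4,41) nearest=3 d=28 new=(14,19) → blocked by [14,21]×[16,23], reject
5. q=(20,26) nearest=3 d=13 new=(20,19) → blocked by [14,21]×[16,23], reject
6. q=(37,4) nearest=3 d=17 new=(26,7) → blocked by [23,31]×[2,7], reject
7. q=(28,47) nearest=3 d=34 new=(26,19) → add node 4 parent=3 cost=24
8. q=(0,12) nearest=1 d=8 new=(2,12) → add node 5 parent=1 cost=12
9. q=(14,31) nearest=4 d=12 new=(20,25) → add node 6 parent=4 cost=30

Parent of node 3: 2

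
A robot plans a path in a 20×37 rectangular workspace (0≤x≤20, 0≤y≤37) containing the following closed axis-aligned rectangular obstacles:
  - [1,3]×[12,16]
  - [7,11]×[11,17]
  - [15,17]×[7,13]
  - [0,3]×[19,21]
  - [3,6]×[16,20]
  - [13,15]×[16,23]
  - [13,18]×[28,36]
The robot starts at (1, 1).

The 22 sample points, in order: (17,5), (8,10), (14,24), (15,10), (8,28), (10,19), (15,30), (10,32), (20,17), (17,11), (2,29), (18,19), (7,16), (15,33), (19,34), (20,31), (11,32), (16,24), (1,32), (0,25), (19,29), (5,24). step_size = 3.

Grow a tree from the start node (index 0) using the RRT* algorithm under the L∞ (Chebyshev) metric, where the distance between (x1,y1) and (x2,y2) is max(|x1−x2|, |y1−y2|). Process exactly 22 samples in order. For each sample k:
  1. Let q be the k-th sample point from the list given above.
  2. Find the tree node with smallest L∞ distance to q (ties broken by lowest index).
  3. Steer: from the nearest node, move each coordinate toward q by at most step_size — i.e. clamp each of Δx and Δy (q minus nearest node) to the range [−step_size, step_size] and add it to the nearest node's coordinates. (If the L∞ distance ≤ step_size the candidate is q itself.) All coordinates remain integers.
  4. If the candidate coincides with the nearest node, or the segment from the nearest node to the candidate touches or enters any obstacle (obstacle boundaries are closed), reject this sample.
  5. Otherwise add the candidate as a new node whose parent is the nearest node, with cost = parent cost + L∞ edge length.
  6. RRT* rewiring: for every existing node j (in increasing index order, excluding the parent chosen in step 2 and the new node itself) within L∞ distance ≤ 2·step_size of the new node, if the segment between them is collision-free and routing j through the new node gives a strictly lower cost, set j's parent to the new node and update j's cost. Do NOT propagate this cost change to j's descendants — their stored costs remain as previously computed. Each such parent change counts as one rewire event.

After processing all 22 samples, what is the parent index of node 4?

1. q=(17,5) nearest=0 d=16 new=(4,4) → add node 1 parent=0 cost=3
2. q=(8,10) nearest=1 d=6 new=(7,7) → add node 2 parent=1 cost=6
3. q=(14,24) nearest=2 d=17 new=(10,10) → add node 3 parent=2 cost=9
4. q=(15,10) nearest=3 d=5 new=(13,10) → add node 4 parent=3 cost=12
5. q=(8,28) nearest=3 d=18 new=(8,13) → blocked by [7,11]×[11,17], reject
6. q=(10,19) nearest=3 d=9 new=(10,13) → blocked by [7,11]×[11,17], reject
7. q=(15,30) nearest=3 d=20 new=(13,13) → blocked by [7,11]×[11,17], reject
8. q=(10,32) nearest=3 d=22 new=(10,13) → blocked by [7,11]×[11,17], reject
9. q=(20,17) nearest=4 d=7 new=(16,13) → blocked by [15,17]×[7,13], reject
10. q=(17,11) nearest=4 d=4 new=(16,11) → blocked by [15,17]×[7,13], reject
11. q=(2,29) nearest=3 d=19 new=(7,13) → blocked by [7,11]×[11,17], reject
12. q=(18,19) nearest=3 d=9 new=(13,13) → blocked by [7,11]×[11,17], reject
13. q=(7,16) nearest=3 d=6 new=(7,13) → blocked by [7,11]×[11,17], reject
14. q=(15,33) nearest=3 d=23 new=(13,13) → blocked by [7,11]×[11,17], reject
15. q=(19,34) nearest=3 d=24 new=(13,13) → blocked by [7,11]×[11,17], reject
16. q=(20,31) nearest=3 d=21 new=(13,13) → blocked by [7,11]×[11,17], reject
17. q=(11,32) nearest=3 d=22 new=(11,13) → blocked by [7,11]×[11,17], reject
18. q=(16,24) nearest=3 d=14 new=(13,13) → blocked by [7,11]×[11,17], reject
19. q=(1,32) nearest=3 d=22 new=(7,13) → blocked by [7,11]×[11,17], reject
20. q=(0,25) nearest=3 d=15 new=(7,13) → blocked by [7,11]×[11,17], reject
21. q=(19,29) nearest=3 d=19 new=(13,13) → blocked by [7,11]×[11,17], reject
22. q=(5,24) nearest=3 d=14 new=(7,13) → blocked by [7,11]×[11,17], reject

Parent of node 4: 3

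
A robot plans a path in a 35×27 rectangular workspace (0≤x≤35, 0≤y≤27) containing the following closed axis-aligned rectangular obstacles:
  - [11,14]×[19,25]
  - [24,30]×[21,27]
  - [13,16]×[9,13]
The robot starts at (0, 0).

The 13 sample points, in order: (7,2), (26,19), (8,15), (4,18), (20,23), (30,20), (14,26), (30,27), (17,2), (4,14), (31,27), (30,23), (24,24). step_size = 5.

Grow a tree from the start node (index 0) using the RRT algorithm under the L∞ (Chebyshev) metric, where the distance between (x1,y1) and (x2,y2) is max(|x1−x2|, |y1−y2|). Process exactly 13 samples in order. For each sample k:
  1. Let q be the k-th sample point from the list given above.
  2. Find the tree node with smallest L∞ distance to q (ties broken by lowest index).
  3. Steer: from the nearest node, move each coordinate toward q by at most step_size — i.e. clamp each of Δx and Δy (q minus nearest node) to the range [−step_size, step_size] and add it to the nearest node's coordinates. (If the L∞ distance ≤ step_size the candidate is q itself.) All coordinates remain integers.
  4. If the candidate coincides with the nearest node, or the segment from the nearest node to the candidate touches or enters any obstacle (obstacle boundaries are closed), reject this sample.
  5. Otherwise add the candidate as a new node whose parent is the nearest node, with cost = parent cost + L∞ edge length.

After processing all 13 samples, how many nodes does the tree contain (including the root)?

1. q=(7,2) nearest=0 d=7 new=(5,2) → add node 1 parent=0 cost=5
2. q=(26,19) nearest=1 d=21 new=(10,7) → add node 2 parent=1 cost=10
3. q=(8,15) nearest=2 d=8 new=(8,12) → add node 3 parent=2 cost=15
4. q=(4,18) nearest=3 d=6 new=(4,17) → add node 4 parent=3 cost=20
5. q=(20,23) nearest=3 d=12 new=(13,17) → add node 5 parent=3 cost=20
6. q=(30,20) nearest=5 d=17 new=(18,20) → add node 6 parent=5 cost=25
7. q=(14,26) nearest=6 d=6 new=(14,25) → blocked by [11,14]×[19,25], reject
8. q=(30,27) nearest=6 d=12 new=(23,25) → add node 7 parent=6 cost=30
9. q=(17,2) nearest=2 d=7 new=(15,2) → add node 8 parent=2 cost=15
10. q=(4,14) nearest=4 d=3 new=(4,14) → add node 9 parent=4 cost=23
11. q=(31,27) nearest=7 d=8 new=(28,27) → blocked by [24,30]×[21,27], reject
12. q=(30,23) nearest=7 d=7 new=(28,23) → blocked by [24,30]×[21,27], reject
13. q=(24,24) nearest=7 d=1 new=(24,24) → blocked by [24,30]×[21,27], reject

Node count: 10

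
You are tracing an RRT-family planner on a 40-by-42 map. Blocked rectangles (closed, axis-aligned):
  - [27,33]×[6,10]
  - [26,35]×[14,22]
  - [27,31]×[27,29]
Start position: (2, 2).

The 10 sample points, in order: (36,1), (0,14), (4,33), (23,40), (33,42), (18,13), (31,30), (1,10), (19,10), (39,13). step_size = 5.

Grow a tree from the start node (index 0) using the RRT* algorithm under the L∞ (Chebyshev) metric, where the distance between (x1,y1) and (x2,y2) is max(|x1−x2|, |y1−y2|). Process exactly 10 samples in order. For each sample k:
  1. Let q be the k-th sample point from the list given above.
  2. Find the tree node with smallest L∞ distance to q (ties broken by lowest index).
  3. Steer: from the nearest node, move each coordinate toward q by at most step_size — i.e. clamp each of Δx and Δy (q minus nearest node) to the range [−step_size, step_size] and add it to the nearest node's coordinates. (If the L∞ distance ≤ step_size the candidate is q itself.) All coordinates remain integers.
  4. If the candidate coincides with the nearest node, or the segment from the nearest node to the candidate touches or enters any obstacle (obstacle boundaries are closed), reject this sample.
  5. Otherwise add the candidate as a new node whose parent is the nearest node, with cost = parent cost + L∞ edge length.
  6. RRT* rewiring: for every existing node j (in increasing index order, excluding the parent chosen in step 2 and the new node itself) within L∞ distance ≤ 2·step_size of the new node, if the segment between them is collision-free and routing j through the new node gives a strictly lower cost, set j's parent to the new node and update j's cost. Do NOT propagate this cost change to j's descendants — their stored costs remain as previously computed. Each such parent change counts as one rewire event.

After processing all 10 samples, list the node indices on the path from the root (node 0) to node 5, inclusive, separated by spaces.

1. q=(36,1) nearest=0 d=34 new=(7,1) → add node 1 parent=0 cost=5
2. q=(0,14) nearest=0 d=12 new=(0,7) → add node 2 parent=0 cost=5
3. q=(4,33) nearest=2 d=26 new=(4,12) → add node 3 parent=2 cost=10
4. q=(23,40) nearest=3 d=28 new=(9,17) → add node 4 parent=3 cost=15
5. q=(33,42) nearest=4 d=25 new=(14,22) → add node 5 parent=4 cost=20
6. q=(18,13) nearest=4 d=9 new=(14,13) → add node 6 parent=4 cost=20
7. q=(31,30) nearest=5 d=17 new=(19,27) → add node 7 parent=5 cost=25
8. q=(1,10) nearest=2 d=3 new=(1,10) → add node 8 parent=2 cost=8
9. q=(19,10) nearest=6 d=5 new=(19,10) → add node 9 parent=6 cost=25
10. q=(39,13) nearest=7 d=20 new=(24,22) → add node 10 parent=7 cost=30

Path: 0 2 3 4 5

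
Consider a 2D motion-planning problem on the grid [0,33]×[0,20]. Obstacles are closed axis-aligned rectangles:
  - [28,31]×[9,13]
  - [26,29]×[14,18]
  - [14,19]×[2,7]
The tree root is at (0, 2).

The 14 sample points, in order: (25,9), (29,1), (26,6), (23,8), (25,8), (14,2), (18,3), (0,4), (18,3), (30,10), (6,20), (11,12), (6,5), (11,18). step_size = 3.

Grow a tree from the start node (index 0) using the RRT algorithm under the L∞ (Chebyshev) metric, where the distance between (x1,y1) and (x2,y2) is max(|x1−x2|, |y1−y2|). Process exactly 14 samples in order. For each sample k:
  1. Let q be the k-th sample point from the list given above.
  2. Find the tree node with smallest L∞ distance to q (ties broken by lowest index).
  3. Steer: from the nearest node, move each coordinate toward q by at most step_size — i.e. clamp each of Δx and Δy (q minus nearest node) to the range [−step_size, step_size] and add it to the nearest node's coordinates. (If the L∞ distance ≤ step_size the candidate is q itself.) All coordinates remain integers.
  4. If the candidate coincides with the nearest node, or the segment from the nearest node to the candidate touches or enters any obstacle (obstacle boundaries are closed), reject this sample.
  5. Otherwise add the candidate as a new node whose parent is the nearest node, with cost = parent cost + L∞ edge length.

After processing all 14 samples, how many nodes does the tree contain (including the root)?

Node count: 13

1. q=(25,9) nearest=0 d=25 new=(3,5) → add node 1 parent=0 cost=3
2. q=(29,1) nearest=1 d=26 new=(6,2) → add node 2 parent=1 cost=6
3. q=(26,6) nearest=2 d=20 new=(9,5) → add node 3 parent=2 cost=9
4. q=(23,8) nearest=3 d=14 new=(12,8) → add node 4 parent=3 cost=12
5. q=(25,8) nearest=4 d=13 new=(15,8) → add node 5 parent=4 cost=15
6. q=(14,2) nearest=3 d=5 new=(12,2) → add node 6 parent=3 cost=12
7. q=(18,3) nearest=5 d=5 new=(18,5) → blocked by [14,19]×[2,7], reject
8. q=(0,4) nearest=0 d=2 new=(0,4) → add node 7 parent=0 cost=2
9. q=(18,3) nearest=5 d=5 new=(18,5) → blocked by [14,19]×[2,7], reject
10. q=(30,10) nearest=5 d=15 new=(18,10) → add node 8 parent=5 cost=18
11. q=(6,20) nearest=4 d=12 new=(9,11) → add node 9 parent=4 cost=15
12. q=(11,12) nearest=9 d=2 new=(11,12) → add node 10 parent=9 cost=17
13. q=(6,5) nearest=1 d=3 new=(6,5) → add node 11 parent=1 cost=6
14. q=(11,18) nearest=10 d=6 new=(11,15) → add node 12 parent=10 cost=20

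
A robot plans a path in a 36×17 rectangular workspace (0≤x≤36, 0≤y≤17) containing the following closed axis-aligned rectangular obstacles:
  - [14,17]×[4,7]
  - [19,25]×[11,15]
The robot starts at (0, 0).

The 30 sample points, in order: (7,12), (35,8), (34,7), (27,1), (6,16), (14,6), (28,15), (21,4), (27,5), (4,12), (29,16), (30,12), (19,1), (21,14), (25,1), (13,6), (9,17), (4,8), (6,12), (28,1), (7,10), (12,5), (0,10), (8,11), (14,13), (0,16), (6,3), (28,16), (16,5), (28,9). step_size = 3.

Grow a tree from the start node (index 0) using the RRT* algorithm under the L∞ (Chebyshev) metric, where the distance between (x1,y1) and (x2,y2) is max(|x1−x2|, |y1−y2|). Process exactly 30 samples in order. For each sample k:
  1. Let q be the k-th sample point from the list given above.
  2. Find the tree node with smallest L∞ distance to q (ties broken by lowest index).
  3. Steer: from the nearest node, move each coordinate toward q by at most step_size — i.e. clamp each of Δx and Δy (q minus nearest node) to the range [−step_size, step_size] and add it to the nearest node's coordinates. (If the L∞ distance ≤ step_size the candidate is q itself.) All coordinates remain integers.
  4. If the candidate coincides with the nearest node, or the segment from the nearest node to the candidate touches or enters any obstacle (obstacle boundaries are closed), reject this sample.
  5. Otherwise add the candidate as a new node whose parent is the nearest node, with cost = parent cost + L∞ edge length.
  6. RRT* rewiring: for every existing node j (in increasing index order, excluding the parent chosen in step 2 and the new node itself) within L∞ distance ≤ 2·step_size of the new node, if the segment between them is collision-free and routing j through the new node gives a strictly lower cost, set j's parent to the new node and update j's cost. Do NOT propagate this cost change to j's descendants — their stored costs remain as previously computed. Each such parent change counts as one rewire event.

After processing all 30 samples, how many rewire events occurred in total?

1. q=(7,12) nearest=0 d=12 new=(3,3) → add node 1 parent=0 cost=3
2. q=(35,8) nearest=1 d=32 new=(6,6) → add node 2 parent=1 cost=6
3. q=(34,7) nearest=2 d=28 new=(9,7) → add node 3 parent=2 cost=9
4. q=(27,1) nearest=3 d=18 new=(12,4) → add node 4 parent=3 cost=12
5. q=(6,16) nearest=3 d=9 new=(6,10) → add node 5 parent=3 cost=12
6. q=(14,6) nearest=4 d=2 new=(14,6) → blocked by [14,17]×[4,7], reject
7. q=(28,15) nearest=4 d=16 new=(15,7) → blocked by [14,17]×[4,7], reject
8. q=(21,4) nearest=4 d=9 new=(15,4) → blocked by [14,17]×[4,7], reject
9. q=(27,5) nearest=4 d=15 new=(15,5) → blocked by [14,17]×[4,7], reject
10. q=(4,12) nearest=5 d=2 new=(4,12) → add node 6 parent=5 cost=14
11. q=(29,16) nearest=4 d=17 new=(15,7) → blocked by [14,17]×[4,7], reject
12. q=(30,12) nearest=4 d=18 new=(15,7) → blocked by [14,17]×[4,7], reject
13. q=(19,1) nearest=4 d=7 new=(15,1) → add node 7 parent=4 cost=15
14. q=(21,14) nearest=4 d=10 new=(15,7) → blocked by [14,17]×[4,7], reject
15. q=(25,1) nearest=7 d=10 new=(18,1) → add node 8 parent=7 cost=18
16. q=(13,6) nearest=4 d=2 new=(13,6) → add node 9 parent=4 cost=14
17. q=(9,17) nearest=6 d=5 new=(7,15) → add node 10 parent=6 cost=17
18. q=(4,8) nearest=2 d=2 new=(4,8) → add node 11 parent=2 cost=8; rewire 5→11 (10<12); rewire 6→11 (12<14)
19. q=(6,12) nearest=5 d=2 new=(6,12) → add node 12 parent=5 cost=12; rewire 10→12 (15<17)
20. q=(28,1) nearest=8 d=10 new=(21,1) → add node 13 parent=8 cost=21
21. q=(7,10) nearest=5 d=1 new=(7,10) → add node 14 parent=5 cost=11
22. q=(12,5) nearest=4 d=1 new=(12,5) → add node 15 parent=4 cost=13
23. q=(0,10) nearest=6 d=4 new=(1,10) → add node 16 parent=6 cost=15
24. q=(8,11) nearest=14 d=1 new=(8,11) → add node 17 parent=14 cost=12
25. q=(14,13) nearest=3 d=6 new=(12,10) → add node 18 parent=3 cost=12
26. q=(0,16) nearest=6 d=4 new=(1,15) → add node 19 parent=6 cost=15
27. q=(6,3) nearest=1 d=3 new=(6,3) → add node 20 parent=1 cost=6; rewire 15→20 (12<13)
28. q=(28,16) nearest=7 d=15 new=(18,4) → add node 21 parent=7 cost=18
29. q=(16,5) nearest=21 d=2 new=(16,5) → blocked by [14,17]×[4,7], reject
30. q=(28,9) nearest=13 d=8 new=(24,4) → add node 22 parent=13 cost=24

Rewire events: 4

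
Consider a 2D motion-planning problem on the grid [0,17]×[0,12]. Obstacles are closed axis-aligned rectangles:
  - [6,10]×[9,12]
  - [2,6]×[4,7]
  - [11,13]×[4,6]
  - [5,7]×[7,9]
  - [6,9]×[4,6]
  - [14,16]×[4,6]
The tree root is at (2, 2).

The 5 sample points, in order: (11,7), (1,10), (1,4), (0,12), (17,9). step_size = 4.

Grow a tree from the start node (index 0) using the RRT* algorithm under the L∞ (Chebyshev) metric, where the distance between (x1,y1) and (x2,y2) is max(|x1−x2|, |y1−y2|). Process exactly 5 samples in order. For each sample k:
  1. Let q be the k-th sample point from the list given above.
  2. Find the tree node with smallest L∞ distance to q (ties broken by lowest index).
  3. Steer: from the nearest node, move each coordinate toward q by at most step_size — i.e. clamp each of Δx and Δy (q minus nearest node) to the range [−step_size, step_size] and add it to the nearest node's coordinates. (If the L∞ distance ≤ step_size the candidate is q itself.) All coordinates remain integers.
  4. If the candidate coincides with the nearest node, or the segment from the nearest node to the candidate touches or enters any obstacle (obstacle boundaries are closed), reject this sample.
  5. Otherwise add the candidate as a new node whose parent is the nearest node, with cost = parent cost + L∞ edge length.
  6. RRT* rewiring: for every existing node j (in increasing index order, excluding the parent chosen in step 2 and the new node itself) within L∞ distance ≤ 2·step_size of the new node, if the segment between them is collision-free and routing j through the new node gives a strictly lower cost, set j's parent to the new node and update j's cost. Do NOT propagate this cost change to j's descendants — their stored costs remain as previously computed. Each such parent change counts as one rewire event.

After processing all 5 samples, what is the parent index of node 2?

1. q=(11,7) nearest=0 d=9 new=(6,6) → blocked by [2,6]×[4,7], reject
2. q=(1,10) nearest=0 d=8 new=(1,6) → add node 1 parent=0 cost=4
3. q=(1,4) nearest=0 d=2 new=(1,4) → add node 2 parent=0 cost=2
4. q=(0,12) nearest=1 d=6 new=(0,10) → add node 3 parent=1 cost=8
5. q=(17,9) nearest=0 d=15 new=(6,6) → blocked by [2,6]×[4,7], reject

Parent of node 2: 0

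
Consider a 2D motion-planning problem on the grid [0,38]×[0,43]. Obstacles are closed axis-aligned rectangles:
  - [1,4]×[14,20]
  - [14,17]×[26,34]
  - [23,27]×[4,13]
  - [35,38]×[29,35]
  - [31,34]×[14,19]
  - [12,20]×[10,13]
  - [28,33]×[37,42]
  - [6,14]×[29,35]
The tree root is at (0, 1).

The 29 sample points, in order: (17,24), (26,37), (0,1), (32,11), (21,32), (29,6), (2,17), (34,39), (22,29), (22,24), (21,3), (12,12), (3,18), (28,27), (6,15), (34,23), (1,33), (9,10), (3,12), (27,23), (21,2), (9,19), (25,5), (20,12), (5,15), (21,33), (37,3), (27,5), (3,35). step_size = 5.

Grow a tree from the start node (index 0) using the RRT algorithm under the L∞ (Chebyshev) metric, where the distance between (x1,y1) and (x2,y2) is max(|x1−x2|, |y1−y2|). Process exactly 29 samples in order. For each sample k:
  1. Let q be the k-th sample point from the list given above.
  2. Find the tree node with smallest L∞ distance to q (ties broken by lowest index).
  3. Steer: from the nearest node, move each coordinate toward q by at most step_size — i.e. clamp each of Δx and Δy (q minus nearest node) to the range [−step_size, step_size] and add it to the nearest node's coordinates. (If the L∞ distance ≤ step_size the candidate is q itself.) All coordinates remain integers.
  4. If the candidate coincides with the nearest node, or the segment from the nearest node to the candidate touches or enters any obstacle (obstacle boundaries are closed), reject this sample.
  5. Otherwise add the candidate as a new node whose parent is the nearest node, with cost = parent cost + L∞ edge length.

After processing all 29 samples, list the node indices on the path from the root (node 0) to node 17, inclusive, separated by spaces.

Path: 0 1 2 4 17

1. q=(17,24) nearest=0 d=23 new=(5,6) → add node 1 parent=0 cost=5
2. q=(26,37) nearest=1 d=31 new=(10,11) → add node 2 parent=1 cost=10
3. q=(0,1) nearest=0 d=0 → coincident, reject
4. q=(32,11) nearest=2 d=22 new=(15,11) → blocked by [12,20]×[10,13], reject
5. q=(21,32) nearest=2 d=21 new=(15,16) → blocked by [12,20]×[10,13], reject
6. q=(29,6) nearest=2 d=19 new=(15,6) → add node 3 parent=2 cost=15
7. q=(2,17) nearest=2 d=8 new=(5,16) → add node 4 parent=2 cost=15
8. q=(34,39) nearest=2 d=28 new=(15,16) → blocked by [12,20]×[10,13], reject
9. q=(22,29) nearest=4 d=17 new=(10,21) → add node 5 parent=4 cost=20
10. q=(22,24) nearest=5 d=12 new=(15,24) → add node 6 parent=5 cost=25
11. q=(21,3) nearest=3 d=6 new=(20,3) → add node 7 parent=3 cost=20
12. q=(12,12) nearest=2 d=2 new=(12,12) → blocked by [12,20]×[10,13], reject
13. q=(3,18) nearest=4 d=2 new=(3,18) → blocked by [1,4]×[14,20], reject
14. q=(28,27) nearest=6 d=13 new=(20,27) → add node 8 parent=6 cost=30
15. q=(6,15) nearest=4 d=1 new=(6,15) → add node 9 parent=4 cost=16
16. q=(34,23) nearest=8 d=14 new=(25,23) → add node 10 parent=8 cost=35
17. q=(1,33) nearest=5 d=12 new=(5,26) → add node 11 parent=5 cost=25
18. q=(9,10) nearest=2 d=1 new=(9,10) → add node 12 parent=2 cost=11
19. q=(3,12) nearest=9 d=3 new=(3,12) → add node 13 parent=9 cost=19
20. q=(27,23) nearest=10 d=2 new=(27,23) → add node 14 parent=10 cost=37
21. q=(21,2) nearest=7 d=1 new=(21,2) → add node 15 parent=7 cost=21
22. q=(9,19) nearest=5 d=2 new=(9,19) → add node 16 parent=5 cost=22
23. q=(25,5) nearest=15 d=4 new=(25,5) → blocked by [23,27]×[4,13], reject
24. q=(20,12) nearest=3 d=6 new=(20,11) → blocked by [12,20]×[10,13], reject
25. q=(5,15) nearest=4 d=1 new=(5,15) → add node 17 parent=4 cost=16
26. q=(21,33) nearest=8 d=6 new=(21,32) → add node 18 parent=8 cost=35
27. q=(37,3) nearest=15 d=16 new=(26,3) → add node 19 parent=15 cost=26
28. q=(27,5) nearest=19 d=2 new=(27,5) → blocked by [23,27]×[4,13], reject
29. q=(3,35) nearest=11 d=9 new=(3,31) → add node 20 parent=11 cost=30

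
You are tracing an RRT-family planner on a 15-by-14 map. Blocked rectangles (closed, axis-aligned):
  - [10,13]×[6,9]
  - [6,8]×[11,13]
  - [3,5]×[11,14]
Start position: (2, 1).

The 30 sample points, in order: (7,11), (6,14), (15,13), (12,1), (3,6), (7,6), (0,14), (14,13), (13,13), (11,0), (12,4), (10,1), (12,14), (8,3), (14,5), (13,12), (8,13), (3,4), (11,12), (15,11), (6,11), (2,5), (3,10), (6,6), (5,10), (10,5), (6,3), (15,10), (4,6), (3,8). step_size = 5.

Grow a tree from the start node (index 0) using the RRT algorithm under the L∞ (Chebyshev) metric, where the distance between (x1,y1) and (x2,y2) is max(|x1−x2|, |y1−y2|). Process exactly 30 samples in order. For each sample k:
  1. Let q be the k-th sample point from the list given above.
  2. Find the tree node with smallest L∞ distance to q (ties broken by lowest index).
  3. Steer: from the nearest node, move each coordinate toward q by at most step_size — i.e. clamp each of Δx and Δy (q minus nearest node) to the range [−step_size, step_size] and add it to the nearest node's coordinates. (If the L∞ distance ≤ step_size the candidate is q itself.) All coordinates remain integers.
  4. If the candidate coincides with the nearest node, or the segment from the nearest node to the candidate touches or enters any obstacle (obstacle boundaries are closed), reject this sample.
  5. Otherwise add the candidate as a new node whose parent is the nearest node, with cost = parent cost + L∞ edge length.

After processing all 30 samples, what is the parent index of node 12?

Parent of node 12: 11

1. q=(7,11) nearest=0 d=10 new=(7,6) → add node 1 parent=0 cost=5
2. q=(6,14) nearest=1 d=8 new=(6,11) → blocked by [6,8]×[11,13], reject
3. q=(15,13) nearest=1 d=8 new=(12,11) → blocked by [10,13]×[6,9], reject
4. q=(12,1) nearest=1 d=5 new=(12,1) → add node 2 parent=1 cost=10
5. q=(3,6) nearest=1 d=4 new=(3,6) → add node 3 parent=1 cost=9
6. q=(7,6) nearest=1 d=0 → coincident, reject
7. q=(0,14) nearest=1 d=8 new=(2,11) → add node 4 parent=1 cost=10
8. q=(14,13) nearest=1 d=7 new=(12,11) → blocked by [10,13]×[6,9], reject
9. q=(13,13) nearest=1 d=7 new=(12,11) → blocked by [10,13]×[6,9], reject
10. q=(11,0) nearest=2 d=1 new=(11,0) → add node 5 parent=2 cost=11
11. q=(12,4) nearest=2 d=3 new=(12,4) → add node 6 parent=2 cost=13
12. q=(10,1) nearest=5 d=1 new=(10,1) → add node 7 parent=5 cost=12
13. q=(12,14) nearest=1 d=8 new=(12,11) → blocked by [10,13]×[6,9], reject
14. q=(8,3) nearest=7 d=2 new=(8,3) → add node 8 parent=7 cost=14
15. q=(14,5) nearest=6 d=2 new=(14,5) → add node 9 parent=6 cost=15
16. q=(13,12) nearest=1 d=6 new=(12,11) → blocked by [10,13]×[6,9], reject
17. q=(8,13) nearest=4 d=6 new=(7,13) → blocked by [6,8]×[11,13], reject
18. q=(3,4) nearest=3 d=2 new=(3,4) → add node 10 parent=3 cost=11
19. q=(11,12) nearest=1 d=6 new=(11,11) → add node 11 parent=1 cost=10
20. q=(15,11) nearest=11 d=4 new=(15,11) → add node 12 parent=11 cost=14
21. q=(6,11) nearest=4 d=4 new=(6,11) → blocked by [6,8]×[11,13], reject
22. q=(2,5) nearest=3 d=1 new=(2,5) → add node 13 parent=3 cost=10
23. q=(3,10) nearest=4 d=1 new=(3,10) → add node 14 parent=4 cost=11
24. q=(6,6) nearest=1 d=1 new=(6,6) → add node 15 parent=1 cost=6
25. q=(5,10) nearest=14 d=2 new=(5,10) → add node 16 parent=14 cost=13
26. q=(10,5) nearest=6 d=2 new=(10,5) → add node 17 parent=6 cost=15
27. q=(6,3) nearest=8 d=2 new=(6,3) → add node 18 parent=8 cost=16
28. q=(15,10) nearest=12 d=1 new=(15,10) → add node 19 parent=12 cost=15
29. q=(4,6) nearest=3 d=1 new=(4,6) → add node 20 parent=3 cost=10
30. q=(3,8) nearest=3 d=2 new=(3,8) → add node 21 parent=3 cost=11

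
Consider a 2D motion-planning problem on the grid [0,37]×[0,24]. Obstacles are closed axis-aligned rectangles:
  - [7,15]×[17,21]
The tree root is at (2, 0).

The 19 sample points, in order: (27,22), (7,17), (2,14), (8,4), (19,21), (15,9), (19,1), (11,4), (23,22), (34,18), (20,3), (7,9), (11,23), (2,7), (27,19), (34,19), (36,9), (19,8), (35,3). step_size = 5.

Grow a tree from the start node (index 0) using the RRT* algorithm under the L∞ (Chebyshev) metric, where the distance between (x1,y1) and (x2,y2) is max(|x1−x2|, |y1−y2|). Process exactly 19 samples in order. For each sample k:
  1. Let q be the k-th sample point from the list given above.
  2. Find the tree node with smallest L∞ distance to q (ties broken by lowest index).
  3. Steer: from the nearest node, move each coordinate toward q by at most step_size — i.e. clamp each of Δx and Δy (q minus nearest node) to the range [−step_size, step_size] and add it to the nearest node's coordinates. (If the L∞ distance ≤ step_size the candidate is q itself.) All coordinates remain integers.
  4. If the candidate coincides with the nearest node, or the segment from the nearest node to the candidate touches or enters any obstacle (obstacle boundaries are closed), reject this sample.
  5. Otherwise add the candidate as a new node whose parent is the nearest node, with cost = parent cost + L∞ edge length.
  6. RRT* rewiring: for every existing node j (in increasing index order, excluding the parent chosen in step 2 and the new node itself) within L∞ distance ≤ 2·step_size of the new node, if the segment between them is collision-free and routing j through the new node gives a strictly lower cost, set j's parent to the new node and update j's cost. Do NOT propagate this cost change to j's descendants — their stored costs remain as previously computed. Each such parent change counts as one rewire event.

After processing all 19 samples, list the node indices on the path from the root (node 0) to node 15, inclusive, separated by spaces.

Path: 0 1 4 8 7 9 13 15

1. q=(27,22) nearest=0 d=25 new=(7,5) → add node 1 parent=0 cost=5
2. q=(7,17) nearest=1 d=12 new=(7,10) → add node 2 parent=1 cost=10
3. q=(2,14) nearest=2 d=5 new=(2,14) → add node 3 parent=2 cost=15
4. q=(8,4) nearest=1 d=1 new=(8,4) → add node 4 parent=1 cost=6
5. q=(19,21) nearest=2 d=12 new=(12,15) → add node 5 parent=2 cost=15
6. q=(15,9) nearest=5 d=6 new=(15,10) → add node 6 parent=5 cost=20
7. q=(19,1) nearest=6 d=9 new=(19,5) → add node 7 parent=6 cost=25
8. q=(11,4) nearest=4 d=3 new=(11,4) → add node 8 parent=4 cost=9; rewire 6→8 (15<20); rewire 7→8 (17<25)
9. q=(23,22) nearest=5 d=11 new=(17,20) → blocked by [7,15]×[17,21], reject
10. q=(34,18) nearest=7 d=15 new=(24,10) → add node 9 parent=7 cost=22
11. q=(20,3) nearest=7 d=2 new=(20,3) → add node 10 parent=7 cost=19
12. q=(7,9) nearest=2 d=1 new=(7,9) → add node 11 parent=2 cost=11
13. q=(11,23) nearest=5 d=8 new=(11,20) → blocked by [7,15]×[17,21], reject
14. q=(2,7) nearest=1 d=5 new=(2,7) → add node 12 parent=1 cost=10
15. q=(27,19) nearest=9 d=9 new=(27,15) → add node 13 parent=9 cost=27
16. q=(34,19) nearest=13 d=7 new=(32,19) → add node 14 parent=13 cost=32
17. q=(36,9) nearest=13 d=9 new=(32,10) → add node 15 parent=13 cost=32
18. q=(19,8) nearest=7 d=3 new=(19,8) → add node 16 parent=7 cost=20
19. q=(35,3) nearest=15 d=7 new=(35,5) → add node 17 parent=15 cost=37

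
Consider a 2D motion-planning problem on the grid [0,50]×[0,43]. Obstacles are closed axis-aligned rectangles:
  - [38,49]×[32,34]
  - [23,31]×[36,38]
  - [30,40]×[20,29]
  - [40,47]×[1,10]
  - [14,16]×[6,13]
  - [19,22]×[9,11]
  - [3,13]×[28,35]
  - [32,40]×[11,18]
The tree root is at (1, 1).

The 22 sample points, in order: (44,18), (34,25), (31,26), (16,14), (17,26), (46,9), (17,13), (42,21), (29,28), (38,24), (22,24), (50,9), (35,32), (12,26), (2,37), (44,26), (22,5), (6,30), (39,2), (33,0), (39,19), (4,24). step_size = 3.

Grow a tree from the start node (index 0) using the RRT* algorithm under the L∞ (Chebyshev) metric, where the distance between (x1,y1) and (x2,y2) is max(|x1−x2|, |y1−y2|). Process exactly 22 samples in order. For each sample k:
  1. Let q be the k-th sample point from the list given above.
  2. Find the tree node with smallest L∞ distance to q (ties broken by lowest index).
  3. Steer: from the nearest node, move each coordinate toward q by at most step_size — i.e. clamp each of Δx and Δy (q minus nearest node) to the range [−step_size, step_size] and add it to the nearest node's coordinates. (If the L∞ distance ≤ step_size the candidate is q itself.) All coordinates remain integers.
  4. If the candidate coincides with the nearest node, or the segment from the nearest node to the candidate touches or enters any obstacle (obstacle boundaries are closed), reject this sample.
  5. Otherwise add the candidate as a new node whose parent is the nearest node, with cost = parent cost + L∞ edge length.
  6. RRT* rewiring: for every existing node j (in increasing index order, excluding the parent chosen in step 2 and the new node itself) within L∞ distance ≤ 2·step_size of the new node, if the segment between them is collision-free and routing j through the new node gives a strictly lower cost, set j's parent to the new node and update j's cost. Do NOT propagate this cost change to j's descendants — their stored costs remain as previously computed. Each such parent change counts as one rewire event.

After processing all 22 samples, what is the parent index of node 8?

1. q=(44,18) nearest=0 d=43 new=(4,4) → add node 1 parent=0 cost=3
2. q=(34,25) nearest=1 d=30 new=(7,7) → add node 2 parent=1 cost=6
3. q=(31,26) nearest=2 d=24 new=(10,10) → add node 3 parent=2 cost=9
4. q=(16,14) nearest=3 d=6 new=(13,13) → add node 4 parent=3 cost=12
5. q=(17,26) nearest=4 d=13 new=(16,16) → add node 5 parent=4 cost=15
6. q=(46,9) nearest=5 d=30 new=(19,13) → add node 6 parent=5 cost=18
7. q=(17,13) nearest=6 d=2 new=(17,13) → add node 7 parent=6 cost=20
8. q=(42,21) nearest=6 d=23 new=(22,16) → add node 8 parent=6 cost=21
9. q=(29,28) nearest=8 d=12 new=(25,19) → add node 9 parent=8 cost=24
10. q=(38,24) nearest=9 d=13 new=(28,22) → add node 10 parent=9 cost=27
11. q=(22,24) nearest=9 d=5 new=(22,22) → add node 11 parent=9 cost=27
12. q=(50,9) nearest=10 d=22 new=(31,19) → blocked by [30,40]×[20,29], reject
13. q=(35,32) nearest=10 d=10 new=(31,25) → blocked by [30,40]×[20,29], reject
14. q=(12,26) nearest=5 d=10 new=(13,19) → add node 12 parent=5 cost=18
15. q=(2,37) nearest=12 d=18 new=(10,22) → add node 13 parent=12 cost=21
16. q=(44,26) nearest=10 d=16 new=(31,25) → blocked by [30,40]×[20,29], reject
17. q=(22,5) nearest=6 d=8 new=(22,10) → blocked by [19,22]×[9,11], reject
18. q=(6,30) nearest=13 d=8 new=(7,25) → add node 14 parent=13 cost=24
19. q=(39,2) nearest=8 d=17 new=(25,13) → add node 15 parent=8 cost=24
20. q=(33,0) nearest=15 d=13 new=(28,10) → add node 16 parent=15 cost=27
21. q=(39,19) nearest=10 d=11 new=(31,19) → blocked by [30,40]×[20,29], reject
22. q=(4,24) nearest=14 d=3 new=(4,24) → add node 17 parent=14 cost=27

Parent of node 8: 6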